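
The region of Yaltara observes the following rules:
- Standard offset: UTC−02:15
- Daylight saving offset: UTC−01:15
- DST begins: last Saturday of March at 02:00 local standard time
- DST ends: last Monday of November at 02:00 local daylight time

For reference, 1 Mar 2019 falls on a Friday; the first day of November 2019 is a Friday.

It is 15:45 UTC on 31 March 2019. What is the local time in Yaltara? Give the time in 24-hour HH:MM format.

1 March 2019 is a Friday, so Saturdays fall on 2, 9, 16, 23, 30; the last is March 30.
1 November 2019 is a Friday, so Mondays fall on 4, 11, 18, 25; the last is November 25.
At the standard offset (UTC−02:15), 15:45 UTC − 2h15m = 13:30 Yaltara standard time.
The standard-time date in Yaltara, 31 March 2019, lies within the daylight-saving period (30 March – 25 November), so Yaltara is on daylight time, UTC−01:15.
15:45 UTC − 1h15m = 14:30 local.

14:30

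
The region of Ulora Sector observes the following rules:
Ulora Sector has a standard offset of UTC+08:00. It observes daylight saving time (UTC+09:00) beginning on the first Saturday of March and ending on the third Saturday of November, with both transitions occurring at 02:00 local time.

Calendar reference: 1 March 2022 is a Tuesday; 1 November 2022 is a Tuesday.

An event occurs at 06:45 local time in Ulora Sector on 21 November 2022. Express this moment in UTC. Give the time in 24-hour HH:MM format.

1 March 2022 is a Tuesday, so the first Saturday is March 5.
1 November 2022 is a Tuesday, so the first Saturday is November 5 and the third is November 19.
21 November 2022 is outside the daylight-saving period (5 March – 19 November), so Ulora Sector is on standard time, UTC+08:00.
06:45 local − 8h = 22:45 UTC (rolling into the previous day, 20 November 2022).

22:45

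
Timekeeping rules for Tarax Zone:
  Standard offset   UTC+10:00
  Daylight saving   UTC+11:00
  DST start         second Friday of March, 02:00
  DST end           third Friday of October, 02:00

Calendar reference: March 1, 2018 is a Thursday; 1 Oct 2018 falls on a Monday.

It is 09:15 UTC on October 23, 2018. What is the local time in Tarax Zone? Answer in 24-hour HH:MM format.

1 March 2018 is a Thursday, so the first Friday is March 2 and the second is March 9.
1 October 2018 is a Monday, so the first Friday is October 5 and the third is October 19.
At the standard offset (UTC+10:00), 09:15 UTC + 10h = 19:15 Tarax Zone standard time.
Daylight saving runs 9 March – 19 October; the standard-time date in Tarax Zone, October 23, 2018, is outside that window, so Tarax Zone is on standard time at UTC+10:00.
09:15 UTC + 10h = 19:15 local.

19:15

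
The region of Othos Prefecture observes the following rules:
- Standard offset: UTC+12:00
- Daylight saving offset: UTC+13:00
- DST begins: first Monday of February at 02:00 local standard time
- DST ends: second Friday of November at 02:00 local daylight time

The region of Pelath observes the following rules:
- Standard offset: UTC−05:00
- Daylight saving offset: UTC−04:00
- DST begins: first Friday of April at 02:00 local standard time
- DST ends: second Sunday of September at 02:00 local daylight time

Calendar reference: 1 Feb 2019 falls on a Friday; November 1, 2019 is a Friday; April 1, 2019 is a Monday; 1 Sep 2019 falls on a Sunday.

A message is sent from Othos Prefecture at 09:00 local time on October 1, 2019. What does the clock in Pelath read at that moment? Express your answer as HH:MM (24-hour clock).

15:00

1 February 2019 is a Friday, so the first Monday is February 4.
1 November 2019 is a Friday, so the first Friday is November 1 and the second is November 8.
October 1, 2019 falls between 4 February and 8 November, so daylight saving is in effect and Othos Prefecture is at UTC+13:00.
09:00 Othos Prefecture − 13h = 20:00 UTC (rolling into the previous day, 30 September 2019).
1 April 2019 is a Monday, so the first Friday is April 5.
1 September 2019 is a Sunday, so the first Sunday is September 1 and the second is September 8.
At the standard offset (UTC−05:00), 20:00 UTC − 5h = 15:00 Pelath standard time.
The standard-time date in Pelath, September 30, 2019, does not fall between 5 April and 8 September, so daylight saving is not in effect and Pelath is at UTC−05:00.
20:00 UTC − 5h = 15:00 Pelath.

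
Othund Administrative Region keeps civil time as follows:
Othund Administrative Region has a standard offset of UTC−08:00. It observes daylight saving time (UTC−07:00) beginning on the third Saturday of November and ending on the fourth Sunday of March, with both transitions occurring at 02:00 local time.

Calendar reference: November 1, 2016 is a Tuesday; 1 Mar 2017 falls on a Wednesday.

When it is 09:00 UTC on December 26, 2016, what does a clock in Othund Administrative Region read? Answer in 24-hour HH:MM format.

1 November 2016 is a Tuesday, so the first Saturday is November 5 and the third is November 19.
1 March 2017 is a Wednesday, so the first Sunday is March 5 and the fourth is March 26.
At the standard offset (UTC−08:00), 09:00 UTC − 8h = 01:00 Othund Administrative Region standard time.
The standard-time date in Othund Administrative Region, December 26, 2016, falls between 19 November 2016 and 26 March 2017, so daylight saving is in effect and Othund Administrative Region is at UTC−07:00.
09:00 UTC − 7h = 02:00 local.

02:00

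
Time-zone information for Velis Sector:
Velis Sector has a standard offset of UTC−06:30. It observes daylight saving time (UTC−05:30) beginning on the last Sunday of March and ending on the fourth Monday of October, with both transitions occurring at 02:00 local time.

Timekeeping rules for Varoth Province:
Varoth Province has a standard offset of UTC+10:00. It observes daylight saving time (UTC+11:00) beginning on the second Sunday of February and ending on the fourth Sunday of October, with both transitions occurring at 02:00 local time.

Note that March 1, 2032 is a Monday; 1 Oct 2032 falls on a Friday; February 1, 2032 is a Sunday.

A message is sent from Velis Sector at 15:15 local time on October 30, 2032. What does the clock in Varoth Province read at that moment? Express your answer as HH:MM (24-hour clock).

1 March 2032 is a Monday, so Sundays fall on 7, 14, 21, 28; the last is March 28.
1 October 2032 is a Friday, so the first Monday is October 4 and the fourth is October 25.
October 30, 2032 is outside the daylight-saving period (28 March – 25 October), so Velis Sector is on standard time, UTC−06:30.
15:15 Velis Sector + 6h30m = 21:45 UTC.
1 February 2032 is a Sunday, so the first Sunday is February 1 and the second is February 8.
1 October 2032 is a Friday, so the first Sunday is October 3 and the fourth is October 24.
At the standard offset (UTC+10:00), 21:45 UTC + 10h = 07:45 Varoth Province standard time (rolling into the next day, 31 October 2032).
The standard-time date in Varoth Province, October 31, 2032, is outside the daylight-saving period (8 February – 24 October), so Varoth Province is on standard time, UTC+10:00.
21:45 UTC + 10h = 07:45 Varoth Province (rolling into the next day, 31 October 2032).

07:45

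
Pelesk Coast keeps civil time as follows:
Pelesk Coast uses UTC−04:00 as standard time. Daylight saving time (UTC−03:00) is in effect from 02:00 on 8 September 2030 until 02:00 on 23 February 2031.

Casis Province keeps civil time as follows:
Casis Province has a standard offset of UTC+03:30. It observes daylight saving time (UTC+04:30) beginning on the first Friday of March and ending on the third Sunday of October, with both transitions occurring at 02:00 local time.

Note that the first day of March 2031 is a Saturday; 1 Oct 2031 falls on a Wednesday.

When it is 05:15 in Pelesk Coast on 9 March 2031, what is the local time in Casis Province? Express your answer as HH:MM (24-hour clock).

Daylight saving runs 8 September 2030 – 23 February 2031; 9 March 2031 is outside that window, so Pelesk Coast is on standard time at UTC−04:00.
05:15 Pelesk Coast + 4h = 09:15 UTC.
1 March 2031 is a Saturday, so the first Friday is March 7.
1 October 2031 is a Wednesday, so the first Sunday is October 5 and the third is October 19.
At the standard offset (UTC+03:30), 09:15 UTC + 3h30m = 12:45 Casis Province standard time.
The standard-time date in Casis Province, 9 March 2031, lies within the daylight-saving period (7 March – 19 October), so Casis Province is on daylight time, UTC+04:30.
09:15 UTC + 4h30m = 13:45 Casis Province.

13:45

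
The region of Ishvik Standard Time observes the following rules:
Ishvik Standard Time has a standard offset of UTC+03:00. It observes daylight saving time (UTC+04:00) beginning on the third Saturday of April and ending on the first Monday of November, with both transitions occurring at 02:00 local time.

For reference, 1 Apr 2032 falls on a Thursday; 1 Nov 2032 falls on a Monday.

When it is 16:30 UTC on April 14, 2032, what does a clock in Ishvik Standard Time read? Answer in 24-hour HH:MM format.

1 April 2032 is a Thursday, so the first Saturday is April 3 and the third is April 17.
1 November 2032 is a Monday, so the first Monday is November 1.
At the standard offset (UTC+03:00), 16:30 UTC + 3h = 19:30 Ishvik Standard Time standard time.
Daylight saving runs 17 April – 1 November; the standard-time date in Ishvik Standard Time, April 14, 2032, is outside that window, so Ishvik Standard Time is on standard time at UTC+03:00.
16:30 UTC + 3h = 19:30 local.

19:30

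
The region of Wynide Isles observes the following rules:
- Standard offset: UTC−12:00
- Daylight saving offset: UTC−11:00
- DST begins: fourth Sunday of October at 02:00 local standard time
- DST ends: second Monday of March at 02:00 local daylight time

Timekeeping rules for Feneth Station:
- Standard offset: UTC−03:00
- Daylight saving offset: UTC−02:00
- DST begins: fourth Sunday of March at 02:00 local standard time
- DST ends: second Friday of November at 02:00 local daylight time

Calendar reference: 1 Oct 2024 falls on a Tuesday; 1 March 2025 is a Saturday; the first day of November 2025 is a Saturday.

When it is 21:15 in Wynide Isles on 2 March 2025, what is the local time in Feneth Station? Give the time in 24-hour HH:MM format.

05:15

1 October 2024 is a Tuesday, so the first Sunday is October 6 and the fourth is October 27.
1 March 2025 is a Saturday, so the first Monday is March 3 and the second is March 10.
2 March 2025 lies within the daylight-saving period (27 October 2024 – 10 March 2025), so Wynide Isles is on daylight time, UTC−11:00.
21:15 Wynide Isles + 11h = 08:15 UTC (rolling into the next day, 3 March 2025).
1 March 2025 is a Saturday, so the first Sunday is March 2 and the fourth is March 23.
1 November 2025 is a Saturday, so the first Friday is November 7 and the second is November 14.
At the standard offset (UTC−03:00), 08:15 UTC − 3h = 05:15 Feneth Station standard time.
The standard-time date in Feneth Station, 3 March 2025, is outside the daylight-saving period (23 March – 14 November), so Feneth Station is on standard time, UTC−03:00.
08:15 UTC − 3h = 05:15 Feneth Station.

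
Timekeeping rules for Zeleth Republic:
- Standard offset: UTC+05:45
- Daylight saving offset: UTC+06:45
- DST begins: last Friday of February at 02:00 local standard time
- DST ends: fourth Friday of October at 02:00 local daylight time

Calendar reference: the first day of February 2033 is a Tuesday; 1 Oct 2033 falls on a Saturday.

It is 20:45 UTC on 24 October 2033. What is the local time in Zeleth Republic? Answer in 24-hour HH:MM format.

03:30

1 February 2033 is a Tuesday, so Fridays fall on 4, 11, 18, 25; the last is February 25.
1 October 2033 is a Saturday, so the first Friday is October 7 and the fourth is October 28.
At the standard offset (UTC+05:45), 20:45 UTC + 5h45m = 02:30 Zeleth Republic standard time (rolling into the next day, 25 October 2033).
The standard-time date in Zeleth Republic, 25 October 2033, falls between 25 February and 28 October, so daylight saving is in effect and Zeleth Republic is at UTC+06:45.
20:45 UTC + 6h45m = 03:30 local (rolling into the next day, 25 October 2033).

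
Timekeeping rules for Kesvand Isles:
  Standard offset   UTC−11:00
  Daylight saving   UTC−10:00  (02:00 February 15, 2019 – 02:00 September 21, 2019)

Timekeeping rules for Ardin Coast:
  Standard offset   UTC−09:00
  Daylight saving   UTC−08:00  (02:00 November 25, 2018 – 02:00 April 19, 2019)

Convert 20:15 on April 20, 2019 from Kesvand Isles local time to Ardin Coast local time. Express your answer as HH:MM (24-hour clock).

April 20, 2019 lies within the daylight-saving period (15 February – 21 September), so Kesvand Isles is on daylight time, UTC−10:00.
20:15 Kesvand Isles + 10h = 06:15 UTC (rolling into the next day, 21 April 2019).
At the standard offset (UTC−09:00), 06:15 UTC − 9h = 21:15 Ardin Coast standard time (rolling into the previous day, 20 April 2019).
Daylight saving runs 25 November 2018 – 19 April 2019; the standard-time date in Ardin Coast, April 20, 2019, is outside that window, so Ardin Coast is on standard time at UTC−09:00.
06:15 UTC − 9h = 21:15 Ardin Coast (rolling into the previous day, 20 April 2019).

21:15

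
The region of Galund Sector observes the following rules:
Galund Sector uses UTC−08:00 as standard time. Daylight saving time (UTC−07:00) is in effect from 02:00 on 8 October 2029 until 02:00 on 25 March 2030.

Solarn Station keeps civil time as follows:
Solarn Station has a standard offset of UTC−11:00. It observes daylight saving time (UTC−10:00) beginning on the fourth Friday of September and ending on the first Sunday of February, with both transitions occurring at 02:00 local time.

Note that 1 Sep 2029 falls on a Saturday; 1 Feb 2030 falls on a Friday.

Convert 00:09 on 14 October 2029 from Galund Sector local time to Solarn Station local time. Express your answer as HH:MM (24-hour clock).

21:09

14 October 2029 falls between 8 October 2029 and 25 March 2030, so daylight saving is in effect and Galund Sector is at UTC−07:00.
00:09 Galund Sector + 7h = 07:09 UTC.
1 September 2029 is a Saturday, so the first Friday is September 7 and the fourth is September 28.
1 February 2030 is a Friday, so the first Sunday is February 3.
At the standard offset (UTC−11:00), 07:09 UTC − 11h = 20:09 Solarn Station standard time (rolling into the previous day, 13 October 2029).
The standard-time date in Solarn Station, 13 October 2029, falls between 28 September 2029 and 3 February 2030, so daylight saving is in effect and Solarn Station is at UTC−10:00.
07:09 UTC − 10h = 21:09 Solarn Station (rolling into the previous day, 13 October 2029).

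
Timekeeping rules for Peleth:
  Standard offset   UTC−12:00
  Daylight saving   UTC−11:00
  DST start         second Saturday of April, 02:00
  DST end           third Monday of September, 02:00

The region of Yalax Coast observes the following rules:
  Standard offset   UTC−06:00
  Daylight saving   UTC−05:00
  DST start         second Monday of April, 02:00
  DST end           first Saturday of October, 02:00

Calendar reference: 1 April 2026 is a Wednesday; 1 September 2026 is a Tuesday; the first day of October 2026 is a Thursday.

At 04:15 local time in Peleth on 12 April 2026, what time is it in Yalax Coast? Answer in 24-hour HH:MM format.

09:15

1 April 2026 is a Wednesday, so the first Saturday is April 4 and the second is April 11.
1 September 2026 is a Tuesday, so the first Monday is September 7 and the third is September 21.
12 April 2026 falls between 11 April and 21 September, so daylight saving is in effect and Peleth is at UTC−11:00.
04:15 Peleth + 11h = 15:15 UTC.
1 April 2026 is a Wednesday, so the first Monday is April 6 and the second is April 13.
1 October 2026 is a Thursday, so the first Saturday is October 3.
At the standard offset (UTC−06:00), 15:15 UTC − 6h = 09:15 Yalax Coast standard time.
The standard-time date in Yalax Coast, 12 April 2026, is outside the daylight-saving period (13 April – 3 October), so Yalax Coast is on standard time, UTC−06:00.
15:15 UTC − 6h = 09:15 Yalax Coast.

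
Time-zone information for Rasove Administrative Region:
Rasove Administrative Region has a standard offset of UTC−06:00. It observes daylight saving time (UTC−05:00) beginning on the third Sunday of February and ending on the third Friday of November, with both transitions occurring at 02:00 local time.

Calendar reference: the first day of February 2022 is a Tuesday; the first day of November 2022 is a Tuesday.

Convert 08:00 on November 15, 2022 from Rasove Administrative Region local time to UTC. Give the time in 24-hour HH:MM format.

13:00

1 February 2022 is a Tuesday, so the first Sunday is February 6 and the third is February 20.
1 November 2022 is a Tuesday, so the first Friday is November 4 and the third is November 18.
November 15, 2022 lies within the daylight-saving period (20 February – 18 November), so Rasove Administrative Region is on daylight time, UTC−05:00.
08:00 local + 5h = 13:00 UTC.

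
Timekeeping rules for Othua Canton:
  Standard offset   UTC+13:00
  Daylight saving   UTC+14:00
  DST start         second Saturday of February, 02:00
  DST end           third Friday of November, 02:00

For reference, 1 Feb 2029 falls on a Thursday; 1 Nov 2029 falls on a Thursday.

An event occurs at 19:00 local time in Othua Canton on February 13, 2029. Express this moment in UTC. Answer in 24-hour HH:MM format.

1 February 2029 is a Thursday, so the first Saturday is February 3 and the second is February 10.
1 November 2029 is a Thursday, so the first Friday is November 2 and the third is November 16.
Daylight saving runs 10 February – 16 November; February 13, 2029 is inside that window, so Othua Canton is at UTC+14:00.
19:00 local − 14h = 05:00 UTC.

05:00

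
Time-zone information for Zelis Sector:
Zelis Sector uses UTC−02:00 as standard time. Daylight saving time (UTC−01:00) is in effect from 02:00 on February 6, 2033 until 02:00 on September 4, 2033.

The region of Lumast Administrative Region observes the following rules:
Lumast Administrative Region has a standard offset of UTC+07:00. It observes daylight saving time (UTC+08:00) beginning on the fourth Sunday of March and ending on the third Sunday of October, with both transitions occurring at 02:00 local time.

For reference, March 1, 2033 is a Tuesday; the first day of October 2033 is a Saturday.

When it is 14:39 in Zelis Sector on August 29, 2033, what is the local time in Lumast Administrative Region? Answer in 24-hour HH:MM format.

August 29, 2033 lies within the daylight-saving period (6 February – 4 September), so Zelis Sector is on daylight time, UTC−01:00.
14:39 Zelis Sector + 1h = 15:39 UTC.
1 March 2033 is a Tuesday, so the first Sunday is March 6 and the fourth is March 27.
1 October 2033 is a Saturday, so the first Sunday is October 2 and the third is October 16.
At the standard offset (UTC+07:00), 15:39 UTC + 7h = 22:39 Lumast Administrative Region standard time.
The standard-time date in Lumast Administrative Region, August 29, 2033, falls between 27 March and 16 October, so daylight saving is in effect and Lumast Administrative Region is at UTC+08:00.
15:39 UTC + 8h = 23:39 Lumast Administrative Region.

23:39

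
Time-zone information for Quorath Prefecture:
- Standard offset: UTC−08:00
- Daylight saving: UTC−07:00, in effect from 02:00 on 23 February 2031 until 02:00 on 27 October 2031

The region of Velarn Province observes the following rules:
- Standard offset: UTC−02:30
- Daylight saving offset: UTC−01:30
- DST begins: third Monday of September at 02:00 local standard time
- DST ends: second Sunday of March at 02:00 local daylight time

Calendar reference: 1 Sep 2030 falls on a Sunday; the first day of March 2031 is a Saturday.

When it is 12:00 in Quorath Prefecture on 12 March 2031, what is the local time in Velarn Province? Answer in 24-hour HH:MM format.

16:30

12 March 2031 falls between 23 February and 27 October, so daylight saving is in effect and Quorath Prefecture is at UTC−07:00.
12:00 Quorath Prefecture + 7h = 19:00 UTC.
1 September 2030 is a Sunday, so the first Monday is September 2 and the third is September 16.
1 March 2031 is a Saturday, so the first Sunday is March 2 and the second is March 9.
At the standard offset (UTC−02:30), 19:00 UTC − 2h30m = 16:30 Velarn Province standard time.
Daylight saving runs 16 September 2030 – 9 March 2031; the standard-time date in Velarn Province, 12 March 2031, is outside that window, so Velarn Province is on standard time at UTC−02:30.
19:00 UTC − 2h30m = 16:30 Velarn Province.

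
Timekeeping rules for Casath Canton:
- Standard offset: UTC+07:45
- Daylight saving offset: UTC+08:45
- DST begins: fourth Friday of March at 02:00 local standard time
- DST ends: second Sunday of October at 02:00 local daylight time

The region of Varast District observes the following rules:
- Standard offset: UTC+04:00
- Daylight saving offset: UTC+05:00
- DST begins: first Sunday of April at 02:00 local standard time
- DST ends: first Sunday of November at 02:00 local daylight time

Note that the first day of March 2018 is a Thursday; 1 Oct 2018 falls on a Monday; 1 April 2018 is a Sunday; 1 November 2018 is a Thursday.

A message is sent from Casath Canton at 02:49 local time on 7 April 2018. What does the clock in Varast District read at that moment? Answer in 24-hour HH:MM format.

1 March 2018 is a Thursday, so the first Friday is March 2 and the fourth is March 23.
1 October 2018 is a Monday, so the first Sunday is October 7 and the second is October 14.
7 April 2018 falls between 23 March and 14 October, so daylight saving is in effect and Casath Canton is at UTC+08:45.
02:49 Casath Canton − 8h45m = 18:04 UTC (rolling into the previous day, 6 April 2018).
1 April 2018 is a Sunday, so the first Sunday is April 1.
1 November 2018 is a Thursday, so the first Sunday is November 4.
At the standard offset (UTC+04:00), 18:04 UTC + 4h = 22:04 Varast District standard time.
The standard-time date in Varast District, 6 April 2018, falls between 1 April and 4 November, so daylight saving is in effect and Varast District is at UTC+05:00.
18:04 UTC + 5h = 23:04 Varast District.

23:04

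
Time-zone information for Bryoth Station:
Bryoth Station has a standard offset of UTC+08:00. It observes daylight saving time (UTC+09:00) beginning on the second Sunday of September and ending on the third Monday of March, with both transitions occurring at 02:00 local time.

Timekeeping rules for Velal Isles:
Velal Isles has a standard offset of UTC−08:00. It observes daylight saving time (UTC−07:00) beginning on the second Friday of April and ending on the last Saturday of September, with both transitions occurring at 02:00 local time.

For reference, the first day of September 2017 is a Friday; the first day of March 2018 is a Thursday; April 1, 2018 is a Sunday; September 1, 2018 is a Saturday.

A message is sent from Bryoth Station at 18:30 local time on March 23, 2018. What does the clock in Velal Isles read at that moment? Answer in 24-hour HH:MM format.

1 September 2017 is a Friday, so the first Sunday is September 3 and the second is September 10.
1 March 2018 is a Thursday, so the first Monday is March 5 and the third is March 19.
March 23, 2018 does not fall between 10 September 2017 and 19 March 2018, so daylight saving is not in effect and Bryoth Station is at UTC+08:00.
18:30 Bryoth Station − 8h = 10:30 UTC.
1 April 2018 is a Sunday, so the first Friday is April 6 and the second is April 13.
1 September 2018 is a Saturday, so Saturdays fall on 1, 8, 15, 22, 29; the last is September 29.
At the standard offset (UTC−08:00), 10:30 UTC − 8h = 02:30 Velal Isles standard time.
The standard-time date in Velal Isles, March 23, 2018, is outside the daylight-saving period (13 April – 29 September), so Velal Isles is on standard time, UTC−08:00.
10:30 UTC − 8h = 02:30 Velal Isles.

02:30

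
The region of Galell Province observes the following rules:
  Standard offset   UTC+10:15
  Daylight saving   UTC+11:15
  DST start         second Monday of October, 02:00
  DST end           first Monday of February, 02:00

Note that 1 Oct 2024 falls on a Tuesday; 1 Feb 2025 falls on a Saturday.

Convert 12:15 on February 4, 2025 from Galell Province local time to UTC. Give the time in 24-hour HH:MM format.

02:00

1 October 2024 is a Tuesday, so the first Monday is October 7 and the second is October 14.
1 February 2025 is a Saturday, so the first Monday is February 3.
Daylight saving runs 14 October 2024 – 3 February 2025; February 4, 2025 is outside that window, so Galell Province is on standard time at UTC+10:15.
12:15 local − 10h15m = 02:00 UTC.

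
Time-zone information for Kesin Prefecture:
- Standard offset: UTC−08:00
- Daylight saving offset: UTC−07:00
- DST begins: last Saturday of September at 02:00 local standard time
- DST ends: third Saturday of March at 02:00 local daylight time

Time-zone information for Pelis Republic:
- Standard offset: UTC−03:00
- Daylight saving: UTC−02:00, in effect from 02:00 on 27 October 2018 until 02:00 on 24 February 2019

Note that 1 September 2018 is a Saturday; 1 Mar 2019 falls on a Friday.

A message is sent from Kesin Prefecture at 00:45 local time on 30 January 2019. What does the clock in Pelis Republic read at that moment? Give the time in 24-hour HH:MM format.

05:45

1 September 2018 is a Saturday, so Saturdays fall on 1, 8, 15, 22, 29; the last is September 29.
1 March 2019 is a Friday, so the first Saturday is March 2 and the third is March 16.
30 January 2019 falls between 29 September 2018 and 16 March 2019, so daylight saving is in effect and Kesin Prefecture is at UTC−07:00.
00:45 Kesin Prefecture + 7h = 07:45 UTC.
At the standard offset (UTC−03:00), 07:45 UTC − 3h = 04:45 Pelis Republic standard time.
The standard-time date in Pelis Republic, 30 January 2019, lies within the daylight-saving period (27 October 2018 – 24 February 2019), so Pelis Republic is on daylight time, UTC−02:00.
07:45 UTC − 2h = 05:45 Pelis Republic.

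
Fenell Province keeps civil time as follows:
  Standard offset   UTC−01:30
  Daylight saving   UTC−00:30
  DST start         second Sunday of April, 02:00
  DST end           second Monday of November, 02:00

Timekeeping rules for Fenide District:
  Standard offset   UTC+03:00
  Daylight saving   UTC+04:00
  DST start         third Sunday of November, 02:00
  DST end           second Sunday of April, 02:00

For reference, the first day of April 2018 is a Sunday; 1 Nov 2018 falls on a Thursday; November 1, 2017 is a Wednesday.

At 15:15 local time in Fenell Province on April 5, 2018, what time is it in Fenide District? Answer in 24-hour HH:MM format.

1 April 2018 is a Sunday, so the first Sunday is April 1 and the second is April 8.
1 November 2018 is a Thursday, so the first Monday is November 5 and the second is November 12.
April 5, 2018 is outside the daylight-saving period (8 April – 12 November), so Fenell Province is on standard time, UTC−01:30.
15:15 Fenell Province + 1h30m = 16:45 UTC.
1 November 2017 is a Wednesday, so the first Sunday is November 5 and the third is November 19.
1 April 2018 is a Sunday, so the first Sunday is April 1 and the second is April 8.
At the standard offset (UTC+03:00), 16:45 UTC + 3h = 19:45 Fenide District standard time.
The standard-time date in Fenide District, April 5, 2018, falls between 19 November 2017 and 8 April 2018, so daylight saving is in effect and Fenide District is at UTC+04:00.
16:45 UTC + 4h = 20:45 Fenide District.

20:45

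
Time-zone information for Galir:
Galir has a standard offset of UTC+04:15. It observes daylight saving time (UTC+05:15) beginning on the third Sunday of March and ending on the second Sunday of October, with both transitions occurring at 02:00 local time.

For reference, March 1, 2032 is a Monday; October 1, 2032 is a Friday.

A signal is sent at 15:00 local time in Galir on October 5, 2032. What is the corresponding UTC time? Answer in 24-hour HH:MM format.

1 March 2032 is a Monday, so the first Sunday is March 7 and the third is March 21.
1 October 2032 is a Friday, so the first Sunday is October 3 and the second is October 10.
October 5, 2032 lies within the daylight-saving period (21 March – 10 October), so Galir is on daylight time, UTC+05:15.
15:00 local − 5h15m = 09:45 UTC.

09:45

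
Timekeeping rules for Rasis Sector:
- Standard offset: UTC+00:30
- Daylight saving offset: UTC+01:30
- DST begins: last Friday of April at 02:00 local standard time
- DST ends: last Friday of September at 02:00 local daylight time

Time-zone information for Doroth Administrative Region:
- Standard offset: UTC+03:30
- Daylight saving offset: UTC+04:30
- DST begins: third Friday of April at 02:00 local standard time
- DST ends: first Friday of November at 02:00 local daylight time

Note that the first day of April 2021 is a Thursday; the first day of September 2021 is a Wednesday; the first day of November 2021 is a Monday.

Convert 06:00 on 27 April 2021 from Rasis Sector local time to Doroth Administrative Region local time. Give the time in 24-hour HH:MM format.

1 April 2021 is a Thursday, so Fridays fall on 2, 9, 16, 23, 30; the last is April 30.
1 September 2021 is a Wednesday, so Fridays fall on 3, 10, 17, 24; the last is September 24.
27 April 2021 is outside the daylight-saving period (30 April – 24 September), so Rasis Sector is on standard time, UTC+00:30.
06:00 Rasis Sector − 0h30m = 05:30 UTC.
1 April 2021 is a Thursday, so the first Friday is April 2 and the third is April 16.
1 November 2021 is a Monday, so the first Friday is November 5.
At the standard offset (UTC+03:30), 05:30 UTC + 3h30m = 09:00 Doroth Administrative Region standard time.
Daylight saving runs 16 April – 5 November; the standard-time date in Doroth Administrative Region, 27 April 2021, is inside that window, so Doroth Administrative Region is at UTC+04:30.
05:30 UTC + 4h30m = 10:00 Doroth Administrative Region.

10:00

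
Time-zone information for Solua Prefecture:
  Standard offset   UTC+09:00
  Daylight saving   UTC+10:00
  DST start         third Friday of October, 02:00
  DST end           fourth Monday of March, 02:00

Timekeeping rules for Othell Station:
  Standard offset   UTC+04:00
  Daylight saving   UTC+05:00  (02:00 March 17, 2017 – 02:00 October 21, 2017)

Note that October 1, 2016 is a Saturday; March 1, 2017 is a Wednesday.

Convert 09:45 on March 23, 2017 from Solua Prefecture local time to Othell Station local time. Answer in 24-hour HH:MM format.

04:45

1 October 2016 is a Saturday, so the first Friday is October 7 and the third is October 21.
1 March 2017 is a Wednesday, so the first Monday is March 6 and the fourth is March 27.
March 23, 2017 lies within the daylight-saving period (21 October 2016 – 27 March 2017), so Solua Prefecture is on daylight time, UTC+10:00.
09:45 Solua Prefecture − 10h = 23:45 UTC (rolling into the previous day, 22 March 2017).
At the standard offset (UTC+04:00), 23:45 UTC + 4h = 03:45 Othell Station standard time (rolling into the next day, 23 March 2017).
The standard-time date in Othell Station, March 23, 2017, lies within the daylight-saving period (17 March – 21 October), so Othell Station is on daylight time, UTC+05:00.
23:45 UTC + 5h = 04:45 Othell Station (rolling into the next day, 23 March 2017).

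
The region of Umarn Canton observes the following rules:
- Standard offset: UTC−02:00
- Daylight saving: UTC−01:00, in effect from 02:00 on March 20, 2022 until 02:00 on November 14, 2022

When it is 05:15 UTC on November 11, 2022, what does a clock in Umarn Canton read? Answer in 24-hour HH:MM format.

At the standard offset (UTC−02:00), 05:15 UTC − 2h = 03:15 Umarn Canton standard time.
The standard-time date in Umarn Canton, November 11, 2022, lies within the daylight-saving period (20 March – 14 November), so Umarn Canton is on daylight time, UTC−01:00.
05:15 UTC − 1h = 04:15 local.

04:15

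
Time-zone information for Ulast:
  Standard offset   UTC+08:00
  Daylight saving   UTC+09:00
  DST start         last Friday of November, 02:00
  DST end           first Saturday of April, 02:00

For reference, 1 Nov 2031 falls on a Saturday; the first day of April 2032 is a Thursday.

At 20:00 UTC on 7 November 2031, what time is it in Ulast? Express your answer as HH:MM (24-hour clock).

04:00

1 November 2031 is a Saturday, so Fridays fall on 7, 14, 21, 28; the last is November 28.
1 April 2032 is a Thursday, so the first Saturday is April 3.
At the standard offset (UTC+08:00), 20:00 UTC + 8h = 04:00 Ulast standard time (rolling into the next day, 8 November 2031).
Daylight saving runs 28 November 2031 – 3 April 2032; the standard-time date in Ulast, 8 November 2031, is outside that window, so Ulast is on standard time at UTC+08:00.
20:00 UTC + 8h = 04:00 local (rolling into the next day, 8 November 2031).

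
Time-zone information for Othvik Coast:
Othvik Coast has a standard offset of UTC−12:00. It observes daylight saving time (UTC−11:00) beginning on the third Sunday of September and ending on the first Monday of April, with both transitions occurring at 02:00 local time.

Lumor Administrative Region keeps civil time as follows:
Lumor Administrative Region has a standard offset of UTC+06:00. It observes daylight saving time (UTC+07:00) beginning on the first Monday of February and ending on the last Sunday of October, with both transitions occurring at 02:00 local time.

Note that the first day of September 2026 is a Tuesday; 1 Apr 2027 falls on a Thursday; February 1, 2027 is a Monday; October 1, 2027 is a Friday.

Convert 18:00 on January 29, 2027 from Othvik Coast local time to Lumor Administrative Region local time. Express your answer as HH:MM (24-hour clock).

1 September 2026 is a Tuesday, so the first Sunday is September 6 and the third is September 20.
1 April 2027 is a Thursday, so the first Monday is April 5.
January 29, 2027 lies within the daylight-saving period (20 September 2026 – 5 April 2027), so Othvik Coast is on daylight time, UTC−11:00.
18:00 Othvik Coast + 11h = 05:00 UTC (rolling into the next day, 30 January 2027).
1 February 2027 is a Monday, so the first Monday is February 1.
1 October 2027 is a Friday, so Sundays fall on 3, 10, 17, 24, 31; the last is October 31.
At the standard offset (UTC+06:00), 05:00 UTC + 6h = 11:00 Lumor Administrative Region standard time.
The standard-time date in Lumor Administrative Region, January 30, 2027, is outside the daylight-saving period (1 February – 31 October), so Lumor Administrative Region is on standard time, UTC+06:00.
05:00 UTC + 6h = 11:00 Lumor Administrative Region.

11:00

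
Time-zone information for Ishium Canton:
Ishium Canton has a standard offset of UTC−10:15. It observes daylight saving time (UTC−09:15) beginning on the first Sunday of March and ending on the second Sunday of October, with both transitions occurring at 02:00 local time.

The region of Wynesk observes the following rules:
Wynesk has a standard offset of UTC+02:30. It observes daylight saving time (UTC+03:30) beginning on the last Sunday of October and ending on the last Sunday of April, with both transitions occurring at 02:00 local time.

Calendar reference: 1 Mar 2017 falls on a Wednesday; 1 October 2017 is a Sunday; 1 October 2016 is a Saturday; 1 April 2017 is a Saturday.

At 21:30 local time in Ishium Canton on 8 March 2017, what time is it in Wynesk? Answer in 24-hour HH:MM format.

10:15

1 March 2017 is a Wednesday, so the first Sunday is March 5.
1 October 2017 is a Sunday, so the first Sunday is October 1 and the second is October 8.
8 March 2017 lies within the daylight-saving period (5 March – 8 October), so Ishium Canton is on daylight time, UTC−09:15.
21:30 Ishium Canton + 9h15m = 06:45 UTC (rolling into the next day, 9 March 2017).
1 October 2016 is a Saturday, so Sundays fall on 2, 9, 16, 23, 30; the last is October 30.
1 April 2017 is a Saturday, so Sundays fall on 2, 9, 16, 23, 30; the last is April 30.
At the standard offset (UTC+02:30), 06:45 UTC + 2h30m = 09:15 Wynesk standard time.
The standard-time date in Wynesk, 9 March 2017, lies within the daylight-saving period (30 October 2016 – 30 April 2017), so Wynesk is on daylight time, UTC+03:30.
06:45 UTC + 3h30m = 10:15 Wynesk.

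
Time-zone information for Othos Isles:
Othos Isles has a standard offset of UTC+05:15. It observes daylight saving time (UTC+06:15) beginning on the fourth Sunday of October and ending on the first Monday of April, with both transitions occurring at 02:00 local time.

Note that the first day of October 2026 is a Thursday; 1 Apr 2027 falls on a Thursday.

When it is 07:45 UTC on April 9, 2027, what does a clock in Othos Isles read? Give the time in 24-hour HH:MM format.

13:00

1 October 2026 is a Thursday, so the first Sunday is October 4 and the fourth is October 25.
1 April 2027 is a Thursday, so the first Monday is April 5.
At the standard offset (UTC+05:15), 07:45 UTC + 5h15m = 13:00 Othos Isles standard time.
The standard-time date in Othos Isles, April 9, 2027, does not fall between 25 October 2026 and 5 April 2027, so daylight saving is not in effect and Othos Isles is at UTC+05:15.
07:45 UTC + 5h15m = 13:00 local.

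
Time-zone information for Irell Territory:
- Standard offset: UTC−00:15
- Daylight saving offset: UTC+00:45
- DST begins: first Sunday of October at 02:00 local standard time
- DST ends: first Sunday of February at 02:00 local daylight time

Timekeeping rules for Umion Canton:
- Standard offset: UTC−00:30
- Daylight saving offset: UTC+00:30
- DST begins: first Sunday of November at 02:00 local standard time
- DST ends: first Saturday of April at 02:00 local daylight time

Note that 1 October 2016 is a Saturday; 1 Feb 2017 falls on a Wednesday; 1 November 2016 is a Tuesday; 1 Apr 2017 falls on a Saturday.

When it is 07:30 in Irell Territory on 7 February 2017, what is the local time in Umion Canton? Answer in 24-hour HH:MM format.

08:15

1 October 2016 is a Saturday, so the first Sunday is October 2.
1 February 2017 is a Wednesday, so the first Sunday is February 5.
Daylight saving runs 2 October 2016 – 5 February 2017; 7 February 2017 is outside that window, so Irell Territory is on standard time at UTC−00:15.
07:30 Irell Territory + 0h15m = 07:45 UTC.
1 November 2016 is a Tuesday, so the first Sunday is November 6.
1 April 2017 is a Saturday, so the first Saturday is April 1.
At the standard offset (UTC−00:30), 07:45 UTC − 0h30m = 07:15 Umion Canton standard time.
Daylight saving runs 6 November 2016 – 1 April 2017; the standard-time date in Umion Canton, 7 February 2017, is inside that window, so Umion Canton is at UTC+00:30.
07:45 UTC + 0h30m = 08:15 Umion Canton.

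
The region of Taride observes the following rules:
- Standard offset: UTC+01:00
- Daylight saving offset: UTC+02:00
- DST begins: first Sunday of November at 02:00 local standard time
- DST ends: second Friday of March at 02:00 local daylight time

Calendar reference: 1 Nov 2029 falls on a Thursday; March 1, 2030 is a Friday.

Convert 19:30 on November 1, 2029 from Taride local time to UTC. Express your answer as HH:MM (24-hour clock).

1 November 2029 is a Thursday, so the first Sunday is November 4.
1 March 2030 is a Friday, so the first Friday is March 1 and the second is March 8.
Daylight saving runs 4 November 2029 – 8 March 2030; November 1, 2029 is outside that window, so Taride is on standard time at UTC+01:00.
19:30 local − 1h = 18:30 UTC.

18:30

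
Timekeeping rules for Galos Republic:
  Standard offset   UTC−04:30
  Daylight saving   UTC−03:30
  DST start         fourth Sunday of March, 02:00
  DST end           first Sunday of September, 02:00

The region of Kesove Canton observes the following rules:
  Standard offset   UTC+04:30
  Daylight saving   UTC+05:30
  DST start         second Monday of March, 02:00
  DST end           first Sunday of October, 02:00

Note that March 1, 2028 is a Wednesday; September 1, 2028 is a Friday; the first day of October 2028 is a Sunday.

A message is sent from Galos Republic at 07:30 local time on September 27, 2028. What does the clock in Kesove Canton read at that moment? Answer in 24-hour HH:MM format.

1 March 2028 is a Wednesday, so the first Sunday is March 5 and the fourth is March 26.
1 September 2028 is a Friday, so the first Sunday is September 3.
September 27, 2028 does not fall between 26 March and 3 September, so daylight saving is not in effect and Galos Republic is at UTC−04:30.
07:30 Galos Republic + 4h30m = 12:00 UTC.
1 March 2028 is a Wednesday, so the first Monday is March 6 and the second is March 13.
1 October 2028 is a Sunday, so the first Sunday is October 1.
At the standard offset (UTC+04:30), 12:00 UTC + 4h30m = 16:30 Kesove Canton standard time.
The standard-time date in Kesove Canton, September 27, 2028, lies within the daylight-saving period (13 March – 1 October), so Kesove Canton is on daylight time, UTC+05:30.
12:00 UTC + 5h30m = 17:30 Kesove Canton.

17:30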